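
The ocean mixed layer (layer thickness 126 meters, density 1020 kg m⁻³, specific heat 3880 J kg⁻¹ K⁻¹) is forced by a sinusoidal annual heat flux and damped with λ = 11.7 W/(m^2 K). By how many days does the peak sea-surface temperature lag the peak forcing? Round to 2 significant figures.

84 days

Areal heat capacity C = ρ c_p D = 1020 × 3880 × 126 = 4.99×10^8 J/(m²·K).
ω = 2π / 3.15×10^7 s = 1.99×10^-7 s⁻¹.
Phase lag φ = arctan(Cω/λ) = arctan(99.4/11.7) = 1.45 rad.
Time lag = φ / ω = 1.45 / 1.99×10^-7 = 7.30×10^6 s = 84.4 days.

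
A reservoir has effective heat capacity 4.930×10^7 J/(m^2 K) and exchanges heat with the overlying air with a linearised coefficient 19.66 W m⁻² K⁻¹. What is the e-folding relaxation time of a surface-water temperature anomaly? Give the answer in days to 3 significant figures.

29.0 days

Areal heat capacity C = 4.930×10^7 J/(m^2 K) (given).
Relaxation time τ = C / λ = 4.93×10^7 / 19.66 = 2.51×10^6 s.
In days: 2.51×10^6 s / (86400 s/day) = 29.0 days.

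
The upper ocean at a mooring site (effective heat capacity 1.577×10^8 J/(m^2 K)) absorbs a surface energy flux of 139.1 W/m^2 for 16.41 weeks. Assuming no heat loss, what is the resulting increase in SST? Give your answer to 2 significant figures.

8.8 K

Areal heat capacity C = 1.577×10^8 J/(m^2 K) (given).
Net heat input Q = F Δt = 139.1 × (16.41 weeks × 6.048×10^5 s/week) = 1.38×10^9 J/m².
ΔT = Q / C = 1.38×10^9 / 1.58×10^8 = 8.75 K.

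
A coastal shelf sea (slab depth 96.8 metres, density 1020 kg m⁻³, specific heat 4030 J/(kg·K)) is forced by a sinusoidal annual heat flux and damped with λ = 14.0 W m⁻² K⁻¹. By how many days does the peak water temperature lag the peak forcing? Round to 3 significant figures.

Areal heat capacity C = ρ c_p D = 1020 × 4030 × 96.8 = 3.98×10^8 J/(m²·K).
ω = 2π / 3.15×10^7 s = 1.99×10^-7 s⁻¹.
Phase lag φ = arctan(Cω/λ) = arctan(79.3/14.0) = 1.40 rad.
Time lag = φ / ω = 1.40 / 1.99×10^-7 = 7.01×10^6 s = 81.1 days.

81.1 days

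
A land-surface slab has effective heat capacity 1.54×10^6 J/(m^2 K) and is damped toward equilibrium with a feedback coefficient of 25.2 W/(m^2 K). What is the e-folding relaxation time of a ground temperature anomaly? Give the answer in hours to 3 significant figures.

Areal heat capacity C = 1.54×10^6 J/(m^2 K) (given).
Relaxation time τ = C / λ = 1.54×10^6 / 25.2 = 61100 s.
In hours: 61100 s / (3600 s/hour) = 17.0 hours.

17.0 hours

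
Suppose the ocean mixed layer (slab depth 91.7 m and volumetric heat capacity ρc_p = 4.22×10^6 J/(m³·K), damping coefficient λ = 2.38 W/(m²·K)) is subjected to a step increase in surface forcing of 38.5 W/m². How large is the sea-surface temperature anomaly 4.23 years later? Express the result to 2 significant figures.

9.1 K

Areal heat capacity C = ρc_p × D = 4.22×10^6 × 91.7 = 3.87×10^8 J/(m²·K).
τ = C / λ = 3.87×10^8 / 2.38 = 1.63×10^8 s.
Equilibrium anomaly ΔT_eq = F / λ = 38.5 / 2.38 = 16.2 K.
t = 4.23 years = 1.33×10^8 s, so t/τ = 0.821.
ΔT(t) = ΔT_eq (1 − e^(−t/τ)) = 16.2 × (1 − e^−0.821) = 9.06 K.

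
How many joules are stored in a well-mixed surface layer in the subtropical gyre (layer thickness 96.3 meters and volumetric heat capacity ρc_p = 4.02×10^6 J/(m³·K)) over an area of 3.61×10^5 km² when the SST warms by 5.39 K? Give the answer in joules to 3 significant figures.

Areal heat capacity C = ρc_p × D = 4.02×10^6 × 96.3 = 3.87×10^8 J m⁻² K⁻¹.
Heat per unit area: q = C ΔT = 3.87×10^8 × 5.39 = 2.09×10^9 J/m².
Total heat: Q = q × A = 2.09×10^9 × (3.61×10^5 × 10⁶ m²) = 7.53×10^20 J.

7.53×10^20 J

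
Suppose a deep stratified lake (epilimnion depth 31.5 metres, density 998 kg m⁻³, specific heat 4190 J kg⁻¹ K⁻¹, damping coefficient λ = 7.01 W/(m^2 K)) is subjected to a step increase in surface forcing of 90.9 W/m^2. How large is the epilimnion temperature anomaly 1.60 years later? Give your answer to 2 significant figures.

12 K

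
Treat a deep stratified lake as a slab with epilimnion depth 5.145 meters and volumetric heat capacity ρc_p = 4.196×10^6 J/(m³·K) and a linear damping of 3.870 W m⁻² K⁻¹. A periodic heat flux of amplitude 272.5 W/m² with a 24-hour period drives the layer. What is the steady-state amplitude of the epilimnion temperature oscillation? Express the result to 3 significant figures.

0.174 K

Areal heat capacity C = ρc_p × D = 4.196×10^6 × 5.145 = 2.16×10^7 J/(m²·K).
Angular frequency ω = 2π / T = 2π / 86400 s = 7.27×10^-5 s⁻¹.
√((Cω)² + λ²) = √((1570)² + 3.870²) = 1570 W/(m²·K).
Amplitude A = F₀ / √((Cω)²+λ²) = 272.5 / 1570 = 0.174 K.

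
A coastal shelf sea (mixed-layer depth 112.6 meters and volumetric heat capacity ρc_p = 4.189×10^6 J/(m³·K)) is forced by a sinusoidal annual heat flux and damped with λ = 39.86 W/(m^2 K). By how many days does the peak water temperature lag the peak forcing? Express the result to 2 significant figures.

Areal heat capacity C = ρc_p × D = 4.189×10^6 × 112.6 = 4.72×10^8 J/(m^2 K).
ω = 2π / 3.15×10^7 s = 1.99×10^-7 s⁻¹.
Phase lag φ = arctan(Cω/λ) = arctan(94.0/39.86) = 1.17 rad.
Time lag = φ / ω = 1.17 / 1.99×10^-7 = 5.87×10^6 s = 67.9 days.

68 days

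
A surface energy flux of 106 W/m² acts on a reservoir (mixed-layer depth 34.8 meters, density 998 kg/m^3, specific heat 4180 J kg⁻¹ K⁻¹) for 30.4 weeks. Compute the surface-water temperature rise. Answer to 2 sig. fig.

Areal heat capacity C = ρ c_p D = 998 × 4180 × 34.8 = 1.45×10^8 J/(m²·K).
Net heat input Q = F Δt = 106 × (30.4 weeks × 6.048×10^5 s/week) = 1.95×10^9 J/m².
ΔT = Q / C = 1.95×10^9 / 1.45×10^8 = 13.4 K.

13 K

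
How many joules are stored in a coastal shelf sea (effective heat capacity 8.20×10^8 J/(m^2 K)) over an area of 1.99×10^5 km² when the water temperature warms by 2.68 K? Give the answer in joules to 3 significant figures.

Areal heat capacity C = 8.20×10^8 J/(m^2 K) (given).
Heat per unit area: q = C ΔT = 8.20×10^8 × 2.68 = 2.20×10^9 J/m².
Total heat: Q = q × A = 2.20×10^9 × (1.99×10^5 × 10⁶ m²) = 4.37×10^20 J.

4.37×10^20 J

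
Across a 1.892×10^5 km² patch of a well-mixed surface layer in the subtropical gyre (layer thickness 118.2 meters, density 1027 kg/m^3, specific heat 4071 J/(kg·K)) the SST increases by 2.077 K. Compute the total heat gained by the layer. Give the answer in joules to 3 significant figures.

1.94×10^20 J

Areal heat capacity C = ρ c_p D = 1027 × 4071 × 118.2 = 4.94×10^8 J m⁻² K⁻¹.
Heat per unit area: q = C ΔT = 4.94×10^8 × 2.077 = 1.03×10^9 J/m².
Total heat: Q = q × A = 1.03×10^9 × (1.892×10^5 × 10⁶ m²) = 1.94×10^20 J.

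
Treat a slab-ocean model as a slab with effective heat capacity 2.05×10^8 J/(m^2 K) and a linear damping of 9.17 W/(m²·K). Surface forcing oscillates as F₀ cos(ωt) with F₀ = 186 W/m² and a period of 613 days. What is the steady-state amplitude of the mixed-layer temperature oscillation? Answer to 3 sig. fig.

7.16 K

Areal heat capacity C = 2.05×10^8 J/(m^2 K) (given).
Angular frequency ω = 2π / T = 2π / 5.30×10^7 s = 1.19×10^-7 s⁻¹.
√((Cω)² + λ²) = √((24.3)² + 9.17²) = 26.0 W/(m²·K).
Amplitude A = F₀ / √((Cω)²+λ²) = 186 / 26.0 = 7.16 K.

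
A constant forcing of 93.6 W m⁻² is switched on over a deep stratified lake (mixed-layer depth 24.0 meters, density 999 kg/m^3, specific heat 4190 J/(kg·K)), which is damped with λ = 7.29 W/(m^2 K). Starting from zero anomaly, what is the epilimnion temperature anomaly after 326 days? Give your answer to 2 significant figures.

11 K

Areal heat capacity C = ρ c_p D = 999 × 4190 × 24.0 = 1.00×10^8 J m⁻² K⁻¹.
τ = C / λ = 1.00×10^8 / 7.29 = 1.38×10^7 s.
Equilibrium anomaly ΔT_eq = F / λ = 93.6 / 7.29 = 12.8 K.
t = 326 days = 2.82×10^7 s, so t/τ = 2.04.
ΔT(t) = ΔT_eq (1 − e^(−t/τ)) = 12.8 × (1 − e^−2.04) = 11.2 K.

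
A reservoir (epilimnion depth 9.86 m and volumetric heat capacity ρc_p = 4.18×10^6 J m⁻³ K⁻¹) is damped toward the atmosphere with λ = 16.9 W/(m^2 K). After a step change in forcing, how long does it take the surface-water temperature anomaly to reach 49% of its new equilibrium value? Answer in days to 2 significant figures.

Areal heat capacity C = ρc_p × D = 4.18×10^6 × 9.86 = 4.12×10^7 J m⁻² K⁻¹.
τ = C / λ = 4.12×10^7 / 16.9 = 2.44×10^6 s.
Fraction reached: 1 − e^(−t/τ) = 0.49 ⇒ t = −τ ln(1 − 0.49) = τ × 0.673.
t = 1.64×10^6 s = 19.0 days.

19 days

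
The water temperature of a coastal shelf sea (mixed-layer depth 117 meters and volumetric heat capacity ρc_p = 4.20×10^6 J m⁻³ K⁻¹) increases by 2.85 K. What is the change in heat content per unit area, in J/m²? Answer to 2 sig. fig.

Areal heat capacity C = ρc_p × D = 4.20×10^6 × 117 = 4.91×10^8 J/(m²·K).
ΔQ = C ΔT = 4.91×10^8 × 2.85 = 1.40×10^9 J/m².

1.4×10^9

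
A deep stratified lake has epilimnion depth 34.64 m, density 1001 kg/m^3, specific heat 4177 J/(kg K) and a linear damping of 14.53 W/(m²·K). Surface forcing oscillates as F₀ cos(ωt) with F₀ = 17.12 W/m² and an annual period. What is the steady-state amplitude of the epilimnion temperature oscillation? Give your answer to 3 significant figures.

Areal heat capacity C = ρ c_p D = 1001 × 4177 × 34.64 = 1.45×10^8 J/(m^2 K).
Angular frequency ω = 2π / T = 2π / 3.15×10^7 s = 1.99×10^-7 s⁻¹.
√((Cω)² + λ²) = √((28.9)² + 14.53²) = 32.3 W/(m²·K).
Amplitude A = F₀ / √((Cω)²+λ²) = 17.12 / 32.3 = 0.530 K.

0.530 K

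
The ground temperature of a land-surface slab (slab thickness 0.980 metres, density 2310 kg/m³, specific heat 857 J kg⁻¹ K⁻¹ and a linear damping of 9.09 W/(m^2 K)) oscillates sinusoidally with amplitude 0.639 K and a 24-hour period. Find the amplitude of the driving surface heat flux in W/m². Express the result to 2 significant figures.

90

Areal heat capacity C = ρ c_p D = 2310 × 857 × 0.980 = 1.94×10^6 J/(m^2 K).
ω = 2π / 86400 s = 7.27×10^-5 s⁻¹.
√((Cω)² + λ²) = √((141)² + 9.09²) = 141 W/(m²·K).
F₀ = A × √((Cω)²+λ²) = 0.639 × 141 = 90.3 W/m².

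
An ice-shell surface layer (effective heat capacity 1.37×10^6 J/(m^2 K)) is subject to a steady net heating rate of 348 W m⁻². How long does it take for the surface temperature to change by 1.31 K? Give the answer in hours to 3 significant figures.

1.43 hours

Areal heat capacity C = 1.37×10^6 J/(m^2 K) (given).
Time required: Δt = C ΔT / F = 1.37×10^6 × 1.31 / 348 = 5160 s.
In hours: 5160 s / (3600 s/hour) = 1.43 hours.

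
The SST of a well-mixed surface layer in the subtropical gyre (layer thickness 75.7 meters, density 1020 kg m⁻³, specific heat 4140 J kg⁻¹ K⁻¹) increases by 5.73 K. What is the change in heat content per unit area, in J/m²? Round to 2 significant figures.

1.8×10^9

Areal heat capacity C = ρ c_p D = 1020 × 4140 × 75.7 = 3.20×10^8 J m⁻² K⁻¹.
ΔQ = C ΔT = 3.20×10^8 × 5.73 = 1.83×10^9 J/m².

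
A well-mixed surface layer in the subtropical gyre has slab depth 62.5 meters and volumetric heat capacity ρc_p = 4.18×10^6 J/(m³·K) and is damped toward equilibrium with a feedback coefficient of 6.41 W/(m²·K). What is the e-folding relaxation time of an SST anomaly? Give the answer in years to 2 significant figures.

1.3 years

Areal heat capacity C = ρc_p × D = 4.18×10^6 × 62.5 = 2.61×10^8 J/(m²·K).
Relaxation time τ = C / λ = 2.61×10^8 / 6.41 = 4.08×10^7 s.
In years: 4.08×10^7 s / (3.156×10^7 s/year) = 1.29 years.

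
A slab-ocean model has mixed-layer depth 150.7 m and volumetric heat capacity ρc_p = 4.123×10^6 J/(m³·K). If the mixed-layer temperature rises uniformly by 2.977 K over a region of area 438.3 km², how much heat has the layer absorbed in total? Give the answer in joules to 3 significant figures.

8.11×10^17 J

Areal heat capacity C = ρc_p × D = 4.123×10^6 × 150.7 = 6.21×10^8 J/(m^2 K).
Heat per unit area: q = C ΔT = 6.21×10^8 × 2.977 = 1.85×10^9 J/m².
Total heat: Q = q × A = 1.85×10^9 × (438.3 × 10⁶ m²) = 8.11×10^17 J.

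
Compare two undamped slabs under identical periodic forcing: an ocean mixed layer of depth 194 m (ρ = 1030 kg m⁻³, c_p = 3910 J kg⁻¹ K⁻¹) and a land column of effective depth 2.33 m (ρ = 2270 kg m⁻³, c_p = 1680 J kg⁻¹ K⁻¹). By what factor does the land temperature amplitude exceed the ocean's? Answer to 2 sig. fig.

88

C_ocean = 1030 × 3910 × 194 = 7.81×10^8 J/(m²·K).
C_land = 2270 × 1680 × 2.33 = 8.89×10^6 J/(m²·K).
Undamped amplitude ∝ 1/C, so A_land/A_ocean = C_ocean/C_land = 87.9.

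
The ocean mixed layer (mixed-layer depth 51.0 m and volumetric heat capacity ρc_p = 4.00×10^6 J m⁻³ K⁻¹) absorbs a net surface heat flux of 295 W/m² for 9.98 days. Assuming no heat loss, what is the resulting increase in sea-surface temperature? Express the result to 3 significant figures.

1.25 K

Areal heat capacity C = ρc_p × D = 4.00×10^6 × 51.0 = 2.04×10^8 J/(m^2 K).
Net heat input Q = F Δt = 295 × (9.98 days × 86400 s/day) = 2.54×10^8 J/m².
ΔT = Q / C = 2.54×10^8 / 2.04×10^8 = 1.25 K.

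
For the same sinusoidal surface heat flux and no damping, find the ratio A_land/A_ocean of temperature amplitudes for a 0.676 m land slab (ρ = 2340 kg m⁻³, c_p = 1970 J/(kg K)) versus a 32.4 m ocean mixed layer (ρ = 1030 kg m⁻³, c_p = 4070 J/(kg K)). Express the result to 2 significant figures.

C_ocean = 1030 × 4070 × 32.4 = 1.36×10^8 J/(m²·K).
C_land = 2340 × 1970 × 0.676 = 3.12×10^6 J/(m²·K).
Undamped amplitude ∝ 1/C, so A_land/A_ocean = C_ocean/C_land = 43.6.

44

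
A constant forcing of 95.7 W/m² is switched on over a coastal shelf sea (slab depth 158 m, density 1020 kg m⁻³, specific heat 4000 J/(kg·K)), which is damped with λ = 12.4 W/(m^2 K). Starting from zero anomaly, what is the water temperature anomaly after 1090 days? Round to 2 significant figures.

6.5 K

Areal heat capacity C = ρ c_p D = 1020 × 4000 × 158 = 6.45×10^8 J/(m^2 K).
τ = C / λ = 6.45×10^8 / 12.4 = 5.20×10^7 s.
Equilibrium anomaly ΔT_eq = F / λ = 95.7 / 12.4 = 7.72 K.
t = 1090 days = 9.42×10^7 s, so t/τ = 1.81.
ΔT(t) = ΔT_eq (1 − e^(−t/τ)) = 7.72 × (1 − e^−1.81) = 6.46 K.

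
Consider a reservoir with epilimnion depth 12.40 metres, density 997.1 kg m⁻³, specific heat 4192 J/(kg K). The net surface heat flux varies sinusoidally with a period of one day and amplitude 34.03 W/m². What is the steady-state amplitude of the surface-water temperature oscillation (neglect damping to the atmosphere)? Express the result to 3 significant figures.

0.00903 K

Areal heat capacity C = ρ c_p D = 997.1 × 4192 × 12.40 = 5.18×10^7 J m⁻² K⁻¹.
Angular frequency ω = 2π / T = 2π / 86400 s = 7.27×10^-5 s⁻¹.
Cω = 5.18×10^7 × 7.27×10^-5 = 3770 W/(m²·K).
Amplitude A = F₀ / (Cω) = 34.03 / 3770 = 0.00903 K.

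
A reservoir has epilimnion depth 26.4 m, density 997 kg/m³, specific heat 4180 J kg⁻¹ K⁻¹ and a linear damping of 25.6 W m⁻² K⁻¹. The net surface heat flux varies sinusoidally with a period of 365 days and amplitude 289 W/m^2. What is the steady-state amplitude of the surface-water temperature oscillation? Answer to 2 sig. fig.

8.6 K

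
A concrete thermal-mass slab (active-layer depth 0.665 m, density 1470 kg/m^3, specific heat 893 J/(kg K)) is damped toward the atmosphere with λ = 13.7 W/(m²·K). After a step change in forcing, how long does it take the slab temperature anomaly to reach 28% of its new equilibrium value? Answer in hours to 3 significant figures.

Areal heat capacity C = ρ c_p D = 1470 × 893 × 0.665 = 8.73×10^5 J/(m^2 K).
τ = C / λ = 8.73×10^5 / 13.7 = 63700 s.
Fraction reached: 1 − e^(−t/τ) = 0.28 ⇒ t = −τ ln(1 − 0.28) = τ × 0.329.
t = 20900 s = 5.81 hours.

5.81 hours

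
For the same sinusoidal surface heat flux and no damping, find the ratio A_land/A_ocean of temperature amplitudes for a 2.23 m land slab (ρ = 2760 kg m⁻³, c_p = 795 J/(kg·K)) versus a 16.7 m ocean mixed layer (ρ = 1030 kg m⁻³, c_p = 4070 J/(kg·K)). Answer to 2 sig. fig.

C_ocean = 1030 × 4070 × 16.7 = 7.00×10^7 J/(m²·K).
C_land = 2760 × 795 × 2.23 = 4.89×10^6 J/(m²·K).
Undamped amplitude ∝ 1/C, so A_land/A_ocean = C_ocean/C_land = 14.3.

14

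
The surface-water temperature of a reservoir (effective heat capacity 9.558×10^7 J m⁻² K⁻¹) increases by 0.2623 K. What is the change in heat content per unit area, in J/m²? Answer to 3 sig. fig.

Areal heat capacity C = 9.558×10^7 J m⁻² K⁻¹ (given).
ΔQ = C ΔT = 9.56×10^7 × 0.2623 = 2.51×10^7 J/m².

2.51×10^7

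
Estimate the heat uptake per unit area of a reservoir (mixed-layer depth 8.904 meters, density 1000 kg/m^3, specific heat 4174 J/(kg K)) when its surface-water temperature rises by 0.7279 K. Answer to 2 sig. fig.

2.7×10^7

Areal heat capacity C = ρ c_p D = 1000 × 4174 × 8.904 = 3.72×10^7 J/(m^2 K).
ΔQ = C ΔT = 3.72×10^7 × 0.7279 = 2.71×10^7 J/m².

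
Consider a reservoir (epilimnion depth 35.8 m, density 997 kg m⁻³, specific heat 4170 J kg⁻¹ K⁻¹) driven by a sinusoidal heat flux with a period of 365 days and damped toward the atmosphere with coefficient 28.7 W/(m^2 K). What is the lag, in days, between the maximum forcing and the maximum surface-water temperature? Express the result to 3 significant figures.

Areal heat capacity C = ρ c_p D = 997 × 4170 × 35.8 = 1.49×10^8 J m⁻² K⁻¹.
ω = 2π / 3.15×10^7 s = 1.99×10^-7 s⁻¹.
Phase lag φ = arctan(Cω/λ) = arctan(29.7/28.7) = 0.802 rad.
Time lag = φ / ω = 0.802 / 1.99×10^-7 = 4.02×10^6 s = 46.6 days.

46.6 days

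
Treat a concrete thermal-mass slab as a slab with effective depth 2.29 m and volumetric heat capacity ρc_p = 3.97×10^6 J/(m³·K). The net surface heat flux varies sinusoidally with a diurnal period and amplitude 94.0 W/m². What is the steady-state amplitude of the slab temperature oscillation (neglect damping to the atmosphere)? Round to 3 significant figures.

0.142 K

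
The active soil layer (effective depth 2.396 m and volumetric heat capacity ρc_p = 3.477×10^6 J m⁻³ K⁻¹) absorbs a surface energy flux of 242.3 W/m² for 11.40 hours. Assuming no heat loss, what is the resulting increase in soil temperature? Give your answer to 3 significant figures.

Areal heat capacity C = ρc_p × D = 3.477×10^6 × 2.396 = 8.33×10^6 J/(m^2 K).
Net heat input Q = F Δt = 242.3 × (11.40 hours × 3600 s/hour) = 9.94×10^6 J/m².
ΔT = Q / C = 9.94×10^6 / 8.33×10^6 = 1.19 K.

1.19 K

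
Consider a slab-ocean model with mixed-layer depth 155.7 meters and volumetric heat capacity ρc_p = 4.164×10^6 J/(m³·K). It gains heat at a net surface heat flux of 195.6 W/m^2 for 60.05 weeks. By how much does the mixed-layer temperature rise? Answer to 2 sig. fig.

Areal heat capacity C = ρc_p × D = 4.164×10^6 × 155.7 = 6.48×10^8 J/(m²·K).
Net heat input Q = F Δt = 195.6 × (60.05 weeks × 6.048×10^5 s/week) = 7.10×10^9 J/m².
ΔT = Q / C = 7.10×10^9 / 6.48×10^8 = 11.0 K.

11 K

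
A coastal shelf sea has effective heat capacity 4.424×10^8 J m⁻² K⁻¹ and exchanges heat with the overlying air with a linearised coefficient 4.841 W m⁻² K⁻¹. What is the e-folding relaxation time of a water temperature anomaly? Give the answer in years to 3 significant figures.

2.90 years

Areal heat capacity C = 4.424×10^8 J m⁻² K⁻¹ (given).
Relaxation time τ = C / λ = 4.42×10^8 / 4.841 = 9.14×10^7 s.
In years: 9.14×10^7 s / (3.156×10^7 s/year) = 2.90 years.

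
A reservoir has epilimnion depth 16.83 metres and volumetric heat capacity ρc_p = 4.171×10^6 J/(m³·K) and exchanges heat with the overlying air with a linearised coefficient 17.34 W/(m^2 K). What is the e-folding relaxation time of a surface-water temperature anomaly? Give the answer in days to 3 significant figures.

46.9 days

Areal heat capacity C = ρc_p × D = 4.171×10^6 × 16.83 = 7.02×10^7 J m⁻² K⁻¹.
Relaxation time τ = C / λ = 7.02×10^7 / 17.34 = 4.05×10^6 s.
In days: 4.05×10^6 s / (86400 s/day) = 46.9 days.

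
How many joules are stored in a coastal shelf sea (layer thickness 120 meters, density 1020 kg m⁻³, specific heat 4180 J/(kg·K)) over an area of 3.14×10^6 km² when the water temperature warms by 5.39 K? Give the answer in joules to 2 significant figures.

Areal heat capacity C = ρ c_p D = 1020 × 4180 × 120 = 5.12×10^8 J/(m²·K).
Heat per unit area: q = C ΔT = 5.12×10^8 × 5.39 = 2.76×10^9 J/m².
Total heat: Q = q × A = 2.76×10^9 × (3.14×10^6 × 10⁶ m²) = 8.66×10^21 J.

8.7×10^21 J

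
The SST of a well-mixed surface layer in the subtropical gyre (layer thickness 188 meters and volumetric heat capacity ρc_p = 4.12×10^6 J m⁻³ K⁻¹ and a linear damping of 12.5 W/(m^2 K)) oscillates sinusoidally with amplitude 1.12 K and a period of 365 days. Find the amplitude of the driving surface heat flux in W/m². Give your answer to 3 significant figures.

173

Areal heat capacity C = ρc_p × D = 4.12×10^6 × 188 = 7.75×10^8 J/(m^2 K).
ω = 2π / 3.15×10^7 s = 1.99×10^-7 s⁻¹.
√((Cω)² + λ²) = √((154)² + 12.5²) = 155 W/(m²·K).
F₀ = A × √((Cω)²+λ²) = 1.12 × 155 = 173 W/m².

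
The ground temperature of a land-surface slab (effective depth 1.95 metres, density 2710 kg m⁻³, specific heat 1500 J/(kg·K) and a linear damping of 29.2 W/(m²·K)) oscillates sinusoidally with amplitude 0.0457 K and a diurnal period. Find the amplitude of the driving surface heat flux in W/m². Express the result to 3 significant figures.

Areal heat capacity C = ρ c_p D = 2710 × 1500 × 1.95 = 7.93×10^6 J m⁻² K⁻¹.
ω = 2π / 86400 s = 7.27×10^-5 s⁻¹.
√((Cω)² + λ²) = √((576)² + 29.2²) = 577 W/(m²·K).
F₀ = A × √((Cω)²+λ²) = 0.0457 × 577 = 26.4 W/m².

26.4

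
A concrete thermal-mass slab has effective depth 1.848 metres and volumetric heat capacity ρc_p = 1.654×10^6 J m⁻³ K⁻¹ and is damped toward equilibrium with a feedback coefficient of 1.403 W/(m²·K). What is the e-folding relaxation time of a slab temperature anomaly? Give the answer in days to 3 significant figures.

Areal heat capacity C = ρc_p × D = 1.654×10^6 × 1.848 = 3.06×10^6 J m⁻² K⁻¹.
Relaxation time τ = C / λ = 3.06×10^6 / 1.403 = 2.18×10^6 s.
In days: 2.18×10^6 s / (86400 s/day) = 25.2 days.

25.2 days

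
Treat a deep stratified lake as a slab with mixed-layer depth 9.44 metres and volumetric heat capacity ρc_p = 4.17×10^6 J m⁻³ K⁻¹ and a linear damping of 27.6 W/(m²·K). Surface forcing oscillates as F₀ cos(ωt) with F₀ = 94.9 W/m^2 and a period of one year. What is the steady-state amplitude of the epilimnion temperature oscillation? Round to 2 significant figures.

3.3 K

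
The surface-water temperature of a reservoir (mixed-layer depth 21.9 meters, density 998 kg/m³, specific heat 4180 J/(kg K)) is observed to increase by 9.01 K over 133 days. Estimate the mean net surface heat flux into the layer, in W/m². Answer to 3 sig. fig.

Areal heat capacity C = ρ c_p D = 998 × 4180 × 21.9 = 9.14×10^7 J m⁻² K⁻¹.
Required heat per unit area: Q = C ΔT = 9.14×10^7 × 9.01 = 8.23×10^8 J/m².
Flux F = Q / Δt = 8.23×10^8 / 1.15×10^7 s = 71.6 W/m².

71.6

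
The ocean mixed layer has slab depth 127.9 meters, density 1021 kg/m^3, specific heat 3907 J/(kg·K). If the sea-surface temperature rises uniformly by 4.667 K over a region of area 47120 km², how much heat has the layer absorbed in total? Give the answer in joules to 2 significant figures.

1.1×10^20 J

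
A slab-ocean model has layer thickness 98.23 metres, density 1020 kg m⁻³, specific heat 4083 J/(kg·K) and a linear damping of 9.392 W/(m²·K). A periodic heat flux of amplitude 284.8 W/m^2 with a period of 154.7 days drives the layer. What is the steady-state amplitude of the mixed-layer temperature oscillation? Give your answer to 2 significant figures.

1.5 K

Areal heat capacity C = ρ c_p D = 1020 × 4083 × 98.23 = 4.09×10^8 J/(m^2 K).
Angular frequency ω = 2π / T = 2π / 1.34×10^7 s = 4.70×10^-7 s⁻¹.
√((Cω)² + λ²) = √((192)² + 9.392²) = 193 W/(m²·K).
Amplitude A = F₀ / √((Cω)²+λ²) = 284.8 / 193 = 1.48 K.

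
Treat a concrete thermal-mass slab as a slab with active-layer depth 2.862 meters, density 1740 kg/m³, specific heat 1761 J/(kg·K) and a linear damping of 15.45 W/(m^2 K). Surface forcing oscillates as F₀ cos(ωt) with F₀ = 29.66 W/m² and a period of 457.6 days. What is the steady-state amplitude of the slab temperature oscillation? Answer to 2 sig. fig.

Areal heat capacity C = ρ c_p D = 1740 × 1761 × 2.862 = 8.77×10^6 J/(m^2 K).
Angular frequency ω = 2π / T = 2π / 3.95×10^7 s = 1.59×10^-7 s⁻¹.
√((Cω)² + λ²) = √((1.39)² + 15.45²) = 15.5 W/(m²·K).
Amplitude A = F₀ / √((Cω)²+λ²) = 29.66 / 15.5 = 1.91 K.

1.9 K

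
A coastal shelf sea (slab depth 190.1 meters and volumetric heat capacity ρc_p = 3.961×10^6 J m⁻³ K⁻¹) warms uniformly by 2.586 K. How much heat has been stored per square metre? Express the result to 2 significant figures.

Areal heat capacity C = ρc_p × D = 3.961×10^6 × 190.1 = 7.53×10^8 J/(m^2 K).
ΔQ = C ΔT = 7.53×10^8 × 2.586 = 1.95×10^9 J/m².

1.9×10^9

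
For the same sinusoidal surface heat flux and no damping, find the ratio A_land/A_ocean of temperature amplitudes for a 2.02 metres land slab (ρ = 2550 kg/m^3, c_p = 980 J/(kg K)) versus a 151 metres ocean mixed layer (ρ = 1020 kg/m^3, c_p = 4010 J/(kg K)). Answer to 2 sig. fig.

120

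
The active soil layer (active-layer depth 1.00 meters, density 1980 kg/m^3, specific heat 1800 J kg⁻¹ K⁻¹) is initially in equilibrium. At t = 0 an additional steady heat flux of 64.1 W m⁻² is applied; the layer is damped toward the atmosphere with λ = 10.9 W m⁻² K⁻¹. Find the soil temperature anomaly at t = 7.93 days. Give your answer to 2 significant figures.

5.2 K

Areal heat capacity C = ρ c_p D = 1980 × 1800 × 1.00 = 3.56×10^6 J/(m^2 K).
τ = C / λ = 3.56×10^6 / 10.9 = 3.27×10^5 s.
Equilibrium anomaly ΔT_eq = F / λ = 64.1 / 10.9 = 5.88 K.
t = 7.93 days = 6.85×10^5 s, so t/τ = 2.10.
ΔT(t) = ΔT_eq (1 − e^(−t/τ)) = 5.88 × (1 − e^−2.10) = 5.16 K.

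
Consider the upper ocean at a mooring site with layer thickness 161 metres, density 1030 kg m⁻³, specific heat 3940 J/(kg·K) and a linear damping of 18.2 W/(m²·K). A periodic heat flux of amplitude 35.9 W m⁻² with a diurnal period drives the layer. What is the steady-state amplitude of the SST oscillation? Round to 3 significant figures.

Areal heat capacity C = ρ c_p D = 1030 × 3940 × 161 = 6.53×10^8 J/(m^2 K).
Angular frequency ω = 2π / T = 2π / 86400 s = 7.27×10^-5 s⁻¹.
√((Cω)² + λ²) = √((47500)² + 18.2²) = 47500 W/(m²·K).
Amplitude A = F₀ / √((Cω)²+λ²) = 35.9 / 47500 = 7.56×10^-4 K.

7.56×10^-4 K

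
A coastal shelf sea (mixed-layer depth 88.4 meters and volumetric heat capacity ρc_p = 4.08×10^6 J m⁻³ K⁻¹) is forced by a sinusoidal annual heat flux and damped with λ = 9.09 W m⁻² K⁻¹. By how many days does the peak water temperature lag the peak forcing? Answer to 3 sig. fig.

83.9 days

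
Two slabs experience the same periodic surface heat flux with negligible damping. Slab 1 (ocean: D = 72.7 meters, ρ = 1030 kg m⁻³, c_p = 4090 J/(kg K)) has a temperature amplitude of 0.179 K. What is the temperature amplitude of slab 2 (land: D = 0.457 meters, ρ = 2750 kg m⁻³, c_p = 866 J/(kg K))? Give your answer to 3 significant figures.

C_ocean = 3.06×10^8 J/(m²·K); C_land = 1.09×10^6 J/(m²·K).
A ∝ 1/C ⇒ A_land = A_ocean × C_ocean/C_land = 0.179 × 281 = 50.4 K.

50.4 K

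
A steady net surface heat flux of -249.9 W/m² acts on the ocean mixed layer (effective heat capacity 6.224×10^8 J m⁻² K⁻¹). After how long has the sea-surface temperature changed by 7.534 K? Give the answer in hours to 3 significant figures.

Areal heat capacity C = 6.224×10^8 J m⁻² K⁻¹ (given).
Time required: Δt = C ΔT / F = 6.22×10^8 × -7.534 / -249.9 = 1.88×10^7 s.
In hours: 1.88×10^7 s / (3600 s/hour) = 5210 hours.

5210 hours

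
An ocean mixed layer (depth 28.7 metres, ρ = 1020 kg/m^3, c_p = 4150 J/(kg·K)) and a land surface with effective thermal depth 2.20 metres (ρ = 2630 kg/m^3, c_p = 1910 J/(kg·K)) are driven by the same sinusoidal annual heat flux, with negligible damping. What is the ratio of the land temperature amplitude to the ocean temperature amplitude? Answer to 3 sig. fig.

11.0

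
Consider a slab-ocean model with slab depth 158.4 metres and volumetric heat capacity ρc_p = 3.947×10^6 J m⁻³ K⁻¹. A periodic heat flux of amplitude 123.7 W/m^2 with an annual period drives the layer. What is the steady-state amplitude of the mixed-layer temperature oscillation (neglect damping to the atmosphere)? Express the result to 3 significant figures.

Areal heat capacity C = ρc_p × D = 3.947×10^6 × 158.4 = 6.25×10^8 J/(m^2 K).
Angular frequency ω = 2π / T = 2π / 3.15×10^7 s = 1.99×10^-7 s⁻¹.
Cω = 6.25×10^8 × 1.99×10^-7 = 125 W/(m²·K).
Amplitude A = F₀ / (Cω) = 123.7 / 125 = 0.993 K.

0.993 K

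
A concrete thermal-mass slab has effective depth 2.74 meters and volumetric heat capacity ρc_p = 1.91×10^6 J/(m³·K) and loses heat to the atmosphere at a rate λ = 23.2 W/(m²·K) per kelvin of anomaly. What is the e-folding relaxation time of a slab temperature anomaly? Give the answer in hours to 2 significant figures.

63 hours

Areal heat capacity C = ρc_p × D = 1.91×10^6 × 2.74 = 5.23×10^6 J/(m^2 K).
Relaxation time τ = C / λ = 5.23×10^6 / 23.2 = 2.26×10^5 s.
In hours: 2.26×10^5 s / (3600 s/hour) = 62.7 hours.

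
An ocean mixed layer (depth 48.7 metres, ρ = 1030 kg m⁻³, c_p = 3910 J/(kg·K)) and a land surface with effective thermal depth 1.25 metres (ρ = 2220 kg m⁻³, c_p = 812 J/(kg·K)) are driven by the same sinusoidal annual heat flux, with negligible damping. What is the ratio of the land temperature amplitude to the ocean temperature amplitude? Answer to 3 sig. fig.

87.0

C_ocean = 1030 × 3910 × 48.7 = 1.96×10^8 J/(m²·K).
C_land = 2220 × 812 × 1.25 = 2.25×10^6 J/(m²·K).
Undamped amplitude ∝ 1/C, so A_land/A_ocean = C_ocean/C_land = 87.0.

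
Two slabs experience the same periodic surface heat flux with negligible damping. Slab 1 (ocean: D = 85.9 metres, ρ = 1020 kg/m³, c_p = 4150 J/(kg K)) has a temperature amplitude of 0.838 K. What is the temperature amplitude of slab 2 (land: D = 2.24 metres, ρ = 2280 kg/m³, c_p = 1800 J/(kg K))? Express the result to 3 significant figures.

33.1 K

C_ocean = 3.64×10^8 J/(m²·K); C_land = 9.19×10^6 J/(m²·K).
A ∝ 1/C ⇒ A_land = A_ocean × C_ocean/C_land = 0.838 × 39.6 = 33.1 K.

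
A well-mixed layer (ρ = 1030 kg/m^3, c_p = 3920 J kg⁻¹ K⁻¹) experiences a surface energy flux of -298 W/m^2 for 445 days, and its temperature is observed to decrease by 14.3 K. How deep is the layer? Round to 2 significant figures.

200 m

Heat input Q = F Δt = -298 × 3.84×10^7 s = -1.15×10^10 J/m².
Required areal heat capacity C = Q / ΔT = 8.01×10^8 J/(m²·K).
Depth D = C / (ρ c_p) = 8.01×10^8 / (1030 × 3920) = 198 m.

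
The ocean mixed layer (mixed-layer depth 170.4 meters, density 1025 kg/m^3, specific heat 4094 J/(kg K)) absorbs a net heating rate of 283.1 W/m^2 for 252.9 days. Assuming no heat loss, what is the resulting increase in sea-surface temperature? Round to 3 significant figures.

8.65 K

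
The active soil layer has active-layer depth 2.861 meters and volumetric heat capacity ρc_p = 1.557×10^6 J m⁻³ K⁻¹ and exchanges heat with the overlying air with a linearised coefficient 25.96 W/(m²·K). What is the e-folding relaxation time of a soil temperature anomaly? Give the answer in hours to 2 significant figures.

48 hours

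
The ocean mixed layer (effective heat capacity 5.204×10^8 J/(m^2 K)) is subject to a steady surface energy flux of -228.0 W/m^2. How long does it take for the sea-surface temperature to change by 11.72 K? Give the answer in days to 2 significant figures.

Areal heat capacity C = 5.204×10^8 J/(m^2 K) (given).
Time required: Δt = C ΔT / F = 5.20×10^8 × -11.72 / -228.0 = 2.68×10^7 s.
In days: 2.68×10^7 s / (86400 s/day) = 310 days.

310 days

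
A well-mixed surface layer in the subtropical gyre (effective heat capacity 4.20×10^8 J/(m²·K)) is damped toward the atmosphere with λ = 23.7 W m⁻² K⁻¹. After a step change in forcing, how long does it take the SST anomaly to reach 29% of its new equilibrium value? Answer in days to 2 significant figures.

70 days

Areal heat capacity C = 4.20×10^8 J/(m²·K) (given).
τ = C / λ = 4.20×10^8 / 23.7 = 1.77×10^7 s.
Fraction reached: 1 − e^(−t/τ) = 0.29 ⇒ t = −τ ln(1 − 0.29) = τ × 0.342.
t = 6.07×10^6 s = 70.2 days.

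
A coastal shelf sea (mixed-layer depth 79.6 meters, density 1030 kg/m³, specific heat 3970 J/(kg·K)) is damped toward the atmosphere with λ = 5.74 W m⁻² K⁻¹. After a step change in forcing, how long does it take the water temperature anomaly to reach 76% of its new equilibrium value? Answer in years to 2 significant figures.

2.6 years

Areal heat capacity C = ρ c_p D = 1030 × 3970 × 79.6 = 3.25×10^8 J/(m²·K).
τ = C / λ = 3.25×10^8 / 5.74 = 5.67×10^7 s.
Fraction reached: 1 − e^(−t/τ) = 0.76 ⇒ t = −τ ln(1 − 0.76) = τ × 1.43.
t = 8.09×10^7 s = 2.56 years.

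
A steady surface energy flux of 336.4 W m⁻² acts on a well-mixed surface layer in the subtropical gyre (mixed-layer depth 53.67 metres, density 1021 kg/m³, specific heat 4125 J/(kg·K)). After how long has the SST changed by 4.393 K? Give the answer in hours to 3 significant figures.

820 hours

Areal heat capacity C = ρ c_p D = 1021 × 4125 × 53.67 = 2.26×10^8 J/(m²·K).
Time required: Δt = C ΔT / F = 2.26×10^8 × 4.393 / 336.4 = 2.95×10^6 s.
In hours: 2.95×10^6 s / (3600 s/hour) = 820 hours.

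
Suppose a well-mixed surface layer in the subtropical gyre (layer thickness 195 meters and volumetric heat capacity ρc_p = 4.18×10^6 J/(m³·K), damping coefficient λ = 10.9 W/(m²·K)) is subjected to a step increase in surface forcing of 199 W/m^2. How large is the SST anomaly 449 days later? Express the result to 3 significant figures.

Areal heat capacity C = ρc_p × D = 4.18×10^6 × 195 = 8.15×10^8 J m⁻² K⁻¹.
τ = C / λ = 8.15×10^8 / 10.9 = 7.48×10^7 s.
Equilibrium anomaly ΔT_eq = F / λ = 199 / 10.9 = 18.3 K.
t = 449 days = 3.88×10^7 s, so t/τ = 0.519.
ΔT(t) = ΔT_eq (1 − e^(−t/τ)) = 18.3 × (1 − e^−0.519) = 7.39 K.

7.39 K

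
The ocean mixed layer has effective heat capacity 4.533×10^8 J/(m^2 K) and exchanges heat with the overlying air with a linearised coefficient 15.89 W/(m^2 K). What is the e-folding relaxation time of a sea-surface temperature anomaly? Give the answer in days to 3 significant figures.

Areal heat capacity C = 4.533×10^8 J/(m^2 K) (given).
Relaxation time τ = C / λ = 4.53×10^8 / 15.89 = 2.85×10^7 s.
In days: 2.85×10^7 s / (86400 s/day) = 330 days.

330 days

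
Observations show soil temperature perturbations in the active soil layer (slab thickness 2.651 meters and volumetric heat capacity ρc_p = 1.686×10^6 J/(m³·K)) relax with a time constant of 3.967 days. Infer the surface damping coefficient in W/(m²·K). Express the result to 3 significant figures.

Areal heat capacity C = ρc_p × D = 1.686×10^6 × 2.651 = 4.47×10^6 J m⁻² K⁻¹.
τ = 3.967 days = 3.43×10^5 s.
λ = C / τ = 4.47×10^6 / 3.43×10^5 = 13.0 W/(m²·K).

13.0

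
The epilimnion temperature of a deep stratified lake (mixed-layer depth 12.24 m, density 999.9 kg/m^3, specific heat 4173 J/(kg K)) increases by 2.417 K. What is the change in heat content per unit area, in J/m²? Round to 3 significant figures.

Areal heat capacity C = ρ c_p D = 999.9 × 4173 × 12.24 = 5.11×10^7 J m⁻² K⁻¹.
ΔQ = C ΔT = 5.11×10^7 × 2.417 = 1.23×10^8 J/m².

1.23×10^8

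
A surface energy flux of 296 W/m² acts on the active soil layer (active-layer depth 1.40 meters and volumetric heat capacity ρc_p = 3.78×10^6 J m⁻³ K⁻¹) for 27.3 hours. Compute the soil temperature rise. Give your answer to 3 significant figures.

5.50 K

Areal heat capacity C = ρc_p × D = 3.78×10^6 × 1.40 = 5.29×10^6 J m⁻² K⁻¹.
Net heat input Q = F Δt = 296 × (27.3 hours × 3600 s/hour) = 2.91×10^7 J/m².
ΔT = Q / C = 2.91×10^7 / 5.29×10^6 = 5.50 K.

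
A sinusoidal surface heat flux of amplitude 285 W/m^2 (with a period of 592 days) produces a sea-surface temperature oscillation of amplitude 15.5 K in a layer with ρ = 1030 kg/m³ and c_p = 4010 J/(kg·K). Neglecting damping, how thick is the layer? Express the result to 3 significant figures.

36.2 m

ω = 2π / 5.11×10^7 s = 1.23×10^-7 s⁻¹.
Required C = F₀ / (A ω) = 285 / (15.5 × 1.23×10^-7) = 1.50×10^8 J/(m²·K).
D = C / (ρ c_p) = 1.50×10^8 / (1030 × 4010) = 36.2 m.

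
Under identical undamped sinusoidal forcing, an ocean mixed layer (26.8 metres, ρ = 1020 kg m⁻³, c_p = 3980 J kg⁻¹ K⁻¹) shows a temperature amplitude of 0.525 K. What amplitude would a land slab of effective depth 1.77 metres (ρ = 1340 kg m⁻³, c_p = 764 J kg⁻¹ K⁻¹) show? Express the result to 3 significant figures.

C_ocean = 1.09×10^8 J/(m²·K); C_land = 1.81×10^6 J/(m²·K).
A ∝ 1/C ⇒ A_land = A_ocean × C_ocean/C_land = 0.525 × 60.0 = 31.5 K.

31.5 K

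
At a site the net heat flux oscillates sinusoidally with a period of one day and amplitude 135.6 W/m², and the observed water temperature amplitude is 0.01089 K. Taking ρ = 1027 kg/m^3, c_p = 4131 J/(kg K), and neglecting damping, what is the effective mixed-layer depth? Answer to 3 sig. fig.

40.4 m

ω = 2π / 86400 s = 7.27×10^-5 s⁻¹.
Required C = F₀ / (A ω) = 135.6 / (0.01089 × 7.27×10^-5) = 1.71×10^8 J/(m²·K).
D = C / (ρ c_p) = 1.71×10^8 / (1027 × 4131) = 40.4 m.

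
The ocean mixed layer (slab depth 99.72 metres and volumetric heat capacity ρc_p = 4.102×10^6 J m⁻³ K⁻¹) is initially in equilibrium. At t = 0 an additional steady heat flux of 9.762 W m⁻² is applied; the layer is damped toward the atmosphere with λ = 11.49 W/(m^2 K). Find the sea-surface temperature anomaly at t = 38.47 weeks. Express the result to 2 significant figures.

0.41 K

Areal heat capacity C = ρc_p × D = 4.102×10^6 × 99.72 = 4.09×10^8 J/(m^2 K).
τ = C / λ = 4.09×10^8 / 11.49 = 3.56×10^7 s.
Equilibrium anomaly ΔT_eq = F / λ = 9.762 / 11.49 = 0.850 K.
t = 38.47 weeks = 2.33×10^7 s, so t/τ = 0.654.
ΔT(t) = ΔT_eq (1 − e^(−t/τ)) = 0.850 × (1 − e^−0.654) = 0.408 K.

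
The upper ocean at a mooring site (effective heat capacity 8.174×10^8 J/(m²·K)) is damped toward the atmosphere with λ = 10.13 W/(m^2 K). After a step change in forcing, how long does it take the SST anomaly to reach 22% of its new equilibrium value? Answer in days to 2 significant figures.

230 days

Areal heat capacity C = 8.174×10^8 J/(m²·K) (given).
τ = C / λ = 8.17×10^8 / 10.13 = 8.07×10^7 s.
Fraction reached: 1 − e^(−t/τ) = 0.22 ⇒ t = −τ ln(1 − 0.22) = τ × 0.248.
t = 2.00×10^7 s = 232 days.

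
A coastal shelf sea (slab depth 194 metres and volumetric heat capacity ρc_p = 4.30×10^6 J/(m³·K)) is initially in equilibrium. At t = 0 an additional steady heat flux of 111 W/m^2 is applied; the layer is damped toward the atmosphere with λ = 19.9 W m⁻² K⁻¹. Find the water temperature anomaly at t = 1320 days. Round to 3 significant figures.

5.21 K

Areal heat capacity C = ρc_p × D = 4.30×10^6 × 194 = 8.34×10^8 J/(m^2 K).
τ = C / λ = 8.34×10^8 / 19.9 = 4.19×10^7 s.
Equilibrium anomaly ΔT_eq = F / λ = 111 / 19.9 = 5.58 K.
t = 1320 days = 1.14×10^8 s, so t/τ = 2.72.
ΔT(t) = ΔT_eq (1 − e^(−t/τ)) = 5.58 × (1 − e^−2.72) = 5.21 K.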